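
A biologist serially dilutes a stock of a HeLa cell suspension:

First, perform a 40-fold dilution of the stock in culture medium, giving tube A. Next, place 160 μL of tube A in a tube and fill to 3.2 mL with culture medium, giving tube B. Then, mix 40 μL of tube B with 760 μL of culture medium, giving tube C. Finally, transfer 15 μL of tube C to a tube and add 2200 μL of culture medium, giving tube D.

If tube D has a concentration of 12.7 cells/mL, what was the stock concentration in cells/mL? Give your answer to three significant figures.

3.00 × 10^7 cells/mL

Step 1: 40-fold → factor 40
Step 2: 160 μL brought to 3.2 mL → factor 3200/160 = 20
Step 3: 40 μL + 760 μL = 800 μL total → factor 800/40 = 20
Step 4: 15 μL + 2200 μL = 2215 μL total → factor 2215/15 = 147.67
Overall dilution factor = 40 × 20 × 20 × 147.67 = 2.3627 × 10^6
Stock = 12.7 cells/mL × 2.3627 × 10^6 = 3.00 × 10^7 cells/mL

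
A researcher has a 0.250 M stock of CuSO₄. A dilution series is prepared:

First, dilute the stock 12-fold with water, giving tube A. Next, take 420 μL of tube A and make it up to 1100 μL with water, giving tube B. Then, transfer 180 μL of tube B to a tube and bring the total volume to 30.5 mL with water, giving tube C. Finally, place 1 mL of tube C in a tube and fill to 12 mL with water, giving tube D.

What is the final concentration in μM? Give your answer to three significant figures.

Step 1: 12-fold → factor 12
Step 2: 420 μL brought to 1100 μL → factor 1100/420 = 2.619
Step 3: 180 μL brought to 30.5 mL → factor 30500/180 = 169.44
Step 4: 1 mL brought to 12 mL → factor 12/1 = 12
Overall dilution factor = 12 × 2.619 × 169.44 × 12 = 63905
Final = 0.250 M / 63905 = 3.912 × 10^-6 M = 3.91 μM

3.91 μM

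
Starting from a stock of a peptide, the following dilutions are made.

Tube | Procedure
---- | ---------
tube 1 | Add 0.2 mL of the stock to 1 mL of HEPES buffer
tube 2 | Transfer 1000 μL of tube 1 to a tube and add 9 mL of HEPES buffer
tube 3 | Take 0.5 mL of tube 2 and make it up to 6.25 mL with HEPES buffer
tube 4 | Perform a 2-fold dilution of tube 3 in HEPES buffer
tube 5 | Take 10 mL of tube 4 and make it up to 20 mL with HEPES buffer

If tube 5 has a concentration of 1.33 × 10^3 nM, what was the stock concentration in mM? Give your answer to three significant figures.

3.99 mM

Step 1: 0.2 mL + 1 mL = 1.2 mL total → factor 1.2/0.2 = 6
Step 2: 1000 μL + 9 mL = 10000 μL total → factor 10000/1000 = 10
Step 3: 0.5 mL brought to 6.25 mL → factor 6.25/0.5 = 12.5
Step 4: 2-fold → factor 2
Step 5: 10 mL brought to 20 mL → factor 20/10 = 2
Overall dilution factor = 6 × 10 × 12.5 × 2 × 2 = 3000
Stock = 1.33 × 10^3 nM × 3000 = 3.990 × 10^6 nM = 3.99 mM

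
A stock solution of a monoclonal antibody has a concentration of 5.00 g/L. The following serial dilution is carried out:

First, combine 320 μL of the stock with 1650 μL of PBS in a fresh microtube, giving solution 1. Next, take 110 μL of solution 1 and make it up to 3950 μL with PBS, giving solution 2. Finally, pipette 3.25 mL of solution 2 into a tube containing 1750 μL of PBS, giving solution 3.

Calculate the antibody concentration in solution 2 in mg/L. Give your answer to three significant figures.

Step 1: 320 μL + 1650 μL = 1970 μL total → factor 1970/320 = 6.1562
Step 2: 110 μL brought to 3950 μL → factor 3950/110 = 35.909
Dilution factor through solution 2 = 6.1562 × 35.909 = 221.07
[solution 2] = 5.00 g/L / 221.07 = 0.02262 g/L = 22.6 mg/L

22.6 mg/L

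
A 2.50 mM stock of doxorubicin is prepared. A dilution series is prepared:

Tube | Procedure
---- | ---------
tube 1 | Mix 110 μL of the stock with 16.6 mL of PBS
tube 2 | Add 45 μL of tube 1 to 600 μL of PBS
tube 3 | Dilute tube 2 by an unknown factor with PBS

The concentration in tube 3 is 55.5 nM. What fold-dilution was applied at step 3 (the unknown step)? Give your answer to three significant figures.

Step 1: 110 μL + 16.6 mL = 16710 μL total → factor 16710/110 = 151.91
Step 2: 45 μL + 600 μL = 645 μL total → factor 645/45 = 14.333
Step 3: unknown factor x
Product of known-step factors = 2177.4
Overall factor = 2.50 mM / (55.5 nM) = 45045
x = 45045 / 2177.4 = 20.7

20.7-fold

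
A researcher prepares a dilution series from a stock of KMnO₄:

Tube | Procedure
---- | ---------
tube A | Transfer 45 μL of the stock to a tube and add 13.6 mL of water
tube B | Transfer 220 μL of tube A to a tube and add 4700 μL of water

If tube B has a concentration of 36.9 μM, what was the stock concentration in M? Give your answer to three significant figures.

0.250 M

Step 1: 45 μL + 13.6 mL = 13645 μL total → factor 13645/45 = 303.22
Step 2: 220 μL + 4700 μL = 4920 μL total → factor 4920/220 = 22.364
Overall dilution factor = 303.22 × 22.364 = 6781.2
Stock = 36.9 μM × 6781.2 = 2.502 × 10^5 μM = 0.250 M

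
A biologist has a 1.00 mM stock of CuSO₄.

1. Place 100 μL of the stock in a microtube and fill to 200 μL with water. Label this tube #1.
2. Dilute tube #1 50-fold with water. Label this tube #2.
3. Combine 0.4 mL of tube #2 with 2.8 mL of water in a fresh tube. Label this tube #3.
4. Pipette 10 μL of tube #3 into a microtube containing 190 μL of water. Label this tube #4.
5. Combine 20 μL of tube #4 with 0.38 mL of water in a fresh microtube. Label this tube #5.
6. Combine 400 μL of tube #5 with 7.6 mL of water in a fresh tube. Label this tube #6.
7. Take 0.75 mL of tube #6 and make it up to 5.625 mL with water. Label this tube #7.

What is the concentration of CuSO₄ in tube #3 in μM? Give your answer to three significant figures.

1.25 μM

Step 1: 100 μL brought to 200 μL → factor 200/100 = 2
Step 2: 50-fold → factor 50
Step 3: 0.4 mL + 2.8 mL = 3.2 mL total → factor 3.2/0.4 = 8
Dilution factor through tube #3 = 2 × 50 × 8 = 800
[tube #3] = 1.00 mM / 800 = 0.001250 mM = 1.25 μM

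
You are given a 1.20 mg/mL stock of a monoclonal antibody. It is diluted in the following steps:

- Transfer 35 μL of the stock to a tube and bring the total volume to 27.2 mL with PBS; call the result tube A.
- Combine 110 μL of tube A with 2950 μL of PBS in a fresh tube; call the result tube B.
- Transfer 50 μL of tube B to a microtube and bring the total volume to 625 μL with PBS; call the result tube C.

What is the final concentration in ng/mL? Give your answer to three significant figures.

Step 1: 35 μL brought to 27.2 mL → factor 27200/35 = 777.14
Step 2: 110 μL + 2950 μL = 3060 μL total → factor 3060/110 = 27.818
Step 3: 50 μL brought to 625 μL → factor 625/50 = 12.5
Overall dilution factor = 777.14 × 27.818 × 12.5 = 2.7023 × 10^5
Final = 1.20 mg/mL / 2.7023 × 10^5 = 4.441 × 10^-6 mg/mL = 4.44 ng/mL

4.44 ng/mL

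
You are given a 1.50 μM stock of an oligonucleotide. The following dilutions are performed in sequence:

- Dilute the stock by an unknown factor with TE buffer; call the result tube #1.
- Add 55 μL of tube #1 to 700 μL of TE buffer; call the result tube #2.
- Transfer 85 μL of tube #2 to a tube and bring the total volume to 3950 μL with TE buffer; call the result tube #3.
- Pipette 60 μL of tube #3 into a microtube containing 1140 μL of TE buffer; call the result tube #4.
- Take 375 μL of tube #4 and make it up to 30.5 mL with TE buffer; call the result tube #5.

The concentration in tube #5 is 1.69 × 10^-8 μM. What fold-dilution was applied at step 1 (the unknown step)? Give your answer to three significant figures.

85.5-fold

Step 1: unknown factor x
Step 2: 55 μL + 700 μL = 755 μL total → factor 755/55 = 13.727
Step 3: 85 μL brought to 3950 μL → factor 3950/85 = 46.471
Step 4: 60 μL + 1140 μL = 1200 μL total → factor 1200/60 = 20
Step 5: 375 μL brought to 30.5 mL → factor 30500/375 = 81.333
Product of known-step factors = 1.0377 × 10^6
Overall factor = 1.50 μM / (1.69 × 10^-8 μM) = 8.8757 × 10^7
x = 8.8757 × 10^7 / 1.0377 × 10^6 = 85.5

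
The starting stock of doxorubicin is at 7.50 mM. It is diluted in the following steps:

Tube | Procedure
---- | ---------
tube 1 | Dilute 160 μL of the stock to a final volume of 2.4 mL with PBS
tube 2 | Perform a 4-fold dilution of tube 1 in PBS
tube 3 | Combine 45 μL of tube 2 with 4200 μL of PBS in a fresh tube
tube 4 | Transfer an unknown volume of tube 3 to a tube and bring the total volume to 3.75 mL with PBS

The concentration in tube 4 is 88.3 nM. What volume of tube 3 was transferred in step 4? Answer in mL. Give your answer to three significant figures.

Step 1: 160 μL brought to 2.4 mL → factor 2400/160 = 15
Step 2: 4-fold → factor 4
Step 3: 45 μL + 4200 μL = 4245 μL total → factor 4245/45 = 94.333
Step 4: v brought to 3.75 mL → factor = 3.75 mL/v
Product of known-step factors = 5660
Overall factor = 7.50 mM / (88.3 nM) = 84938
Step-4 factor = 84938 / 5660 = 15.007
v = 3.75 mL / 15.007 = 0.250 mL

0.250 mL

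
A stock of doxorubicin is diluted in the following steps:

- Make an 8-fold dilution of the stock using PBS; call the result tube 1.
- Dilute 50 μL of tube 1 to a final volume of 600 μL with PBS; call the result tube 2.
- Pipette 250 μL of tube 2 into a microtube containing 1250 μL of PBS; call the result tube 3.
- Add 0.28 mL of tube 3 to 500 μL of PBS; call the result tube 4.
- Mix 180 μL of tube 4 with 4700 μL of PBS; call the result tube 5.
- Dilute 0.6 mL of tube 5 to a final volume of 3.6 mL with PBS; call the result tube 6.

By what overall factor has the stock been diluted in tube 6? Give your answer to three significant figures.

Step 1: 8-fold → factor 8
Step 2: 50 μL brought to 600 μL → factor 600/50 = 12
Step 3: 250 μL + 1250 μL = 1500 μL total → factor 1500/250 = 6
Step 4: 0.28 mL + 500 μL = 0.78 mL total → factor 0.78/0.28 = 2.7857
Step 5: 180 μL + 4700 μL = 4880 μL total → factor 4880/180 = 27.111
Step 6: 0.6 mL brought to 3.6 mL → factor 3.6/0.6 = 6
Overall dilution factor = 8 × 12 × 6 × 2.7857 × 27.111 × 6 = 2.6101 × 10^5

2.61 × 10^5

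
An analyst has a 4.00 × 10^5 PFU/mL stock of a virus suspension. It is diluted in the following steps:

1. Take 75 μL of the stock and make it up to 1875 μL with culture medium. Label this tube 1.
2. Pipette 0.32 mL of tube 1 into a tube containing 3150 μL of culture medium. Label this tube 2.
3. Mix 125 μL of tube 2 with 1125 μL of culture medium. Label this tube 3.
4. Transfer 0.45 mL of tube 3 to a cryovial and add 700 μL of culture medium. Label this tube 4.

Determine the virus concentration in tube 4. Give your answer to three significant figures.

57.7 PFU/mL

Step 1: 75 μL brought to 1875 μL → factor 1875/75 = 25
Step 2: 0.32 mL + 3150 μL = 3.47 mL total → factor 3.47/0.32 = 10.844
Step 3: 125 μL + 1125 μL = 1250 μL total → factor 1250/125 = 10
Step 4: 0.45 mL + 700 μL = 1.15 mL total → factor 1.15/0.45 = 2.5556
Overall dilution factor = 25 × 10.844 × 10 × 2.5556 = 6928
Final = 4.00 × 10^5 PFU/mL / 6928 = 57.7 PFU/mL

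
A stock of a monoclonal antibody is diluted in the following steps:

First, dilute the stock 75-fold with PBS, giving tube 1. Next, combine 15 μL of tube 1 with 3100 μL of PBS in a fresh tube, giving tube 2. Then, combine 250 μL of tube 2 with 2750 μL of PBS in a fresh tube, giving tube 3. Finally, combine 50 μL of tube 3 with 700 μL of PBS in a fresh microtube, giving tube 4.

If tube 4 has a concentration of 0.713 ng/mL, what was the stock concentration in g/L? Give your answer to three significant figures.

2.00 g/L

Step 1: 75-fold → factor 75
Step 2: 15 μL + 3100 μL = 3115 μL total → factor 3115/15 = 207.67
Step 3: 250 μL + 2750 μL = 3000 μL total → factor 3000/250 = 12
Step 4: 50 μL + 700 μL = 750 μL total → factor 750/50 = 15
Overall dilution factor = 75 × 207.67 × 12 × 15 = 2.8035 × 10^6
Stock = 0.713 ng/mL × 2.8035 × 10^6 = 1.999 × 10^6 ng/mL = 2.00 g/L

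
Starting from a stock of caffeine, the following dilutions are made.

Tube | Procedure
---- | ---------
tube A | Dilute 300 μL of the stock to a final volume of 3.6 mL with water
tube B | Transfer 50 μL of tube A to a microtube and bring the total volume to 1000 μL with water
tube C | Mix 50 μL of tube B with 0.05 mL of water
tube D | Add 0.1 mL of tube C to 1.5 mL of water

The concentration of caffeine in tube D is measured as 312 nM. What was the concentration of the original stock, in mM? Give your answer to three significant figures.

Step 1: 300 μL brought to 3.6 mL → factor 3600/300 = 12
Step 2: 50 μL brought to 1000 μL → factor 1000/50 = 20
Step 3: 50 μL + 0.05 mL = 100 μL total → factor 100/50 = 2
Step 4: 0.1 mL + 1.5 mL = 1.6 mL total → factor 1.6/0.1 = 16
Overall dilution factor = 12 × 20 × 2 × 16 = 7680
Stock = 312 nM × 7680 = 2.396 × 10^6 nM = 2.40 mM

2.40 mM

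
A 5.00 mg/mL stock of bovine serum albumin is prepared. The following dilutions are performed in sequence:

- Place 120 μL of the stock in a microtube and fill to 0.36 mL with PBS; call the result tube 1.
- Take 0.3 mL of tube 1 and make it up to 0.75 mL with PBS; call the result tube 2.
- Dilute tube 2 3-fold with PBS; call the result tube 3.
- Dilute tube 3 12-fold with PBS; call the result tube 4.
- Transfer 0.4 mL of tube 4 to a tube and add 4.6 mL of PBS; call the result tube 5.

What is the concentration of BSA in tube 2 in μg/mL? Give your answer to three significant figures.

Step 1: 120 μL brought to 0.36 mL → factor 360/120 = 3
Step 2: 0.3 mL brought to 0.75 mL → factor 0.75/0.3 = 2.5
Dilution factor through tube 2 = 3 × 2.5 = 7.5
[tube 2] = 5.00 mg/mL / 7.5 = 0.6667 mg/mL = 667 μg/mL

667 μg/mL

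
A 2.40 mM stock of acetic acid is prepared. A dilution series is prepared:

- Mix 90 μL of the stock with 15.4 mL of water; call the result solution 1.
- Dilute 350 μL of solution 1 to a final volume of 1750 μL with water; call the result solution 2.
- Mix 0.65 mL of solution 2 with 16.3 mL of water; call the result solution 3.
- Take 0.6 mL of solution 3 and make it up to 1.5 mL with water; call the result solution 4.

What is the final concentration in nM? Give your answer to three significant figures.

Step 1: 90 μL + 15.4 mL = 15490 μL total → factor 15490/90 = 172.11
Step 2: 350 μL brought to 1750 μL → factor 1750/350 = 5
Step 3: 0.65 mL + 16.3 mL = 16.95 mL total → factor 16.95/0.65 = 26.077
Step 4: 0.6 mL brought to 1.5 mL → factor 1.5/0.6 = 2.5
Overall dilution factor = 172.11 × 5 × 26.077 × 2.5 = 56102
Final = 2.40 mM / 56102 = 4.278 × 10^-5 mM = 42.8 nM

42.8 nM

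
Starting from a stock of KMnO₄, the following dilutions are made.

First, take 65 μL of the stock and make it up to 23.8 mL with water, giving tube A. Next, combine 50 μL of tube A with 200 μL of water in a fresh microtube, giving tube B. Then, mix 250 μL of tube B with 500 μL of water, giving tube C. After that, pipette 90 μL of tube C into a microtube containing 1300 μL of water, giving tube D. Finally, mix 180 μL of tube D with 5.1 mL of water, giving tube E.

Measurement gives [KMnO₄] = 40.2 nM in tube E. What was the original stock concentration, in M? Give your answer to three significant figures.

Step 1: 65 μL brought to 23.8 mL → factor 23800/65 = 366.15
Step 2: 50 μL + 200 μL = 250 μL total → factor 250/50 = 5
Step 3: 250 μL + 500 μL = 750 μL total → factor 750/250 = 3
Step 4: 90 μL + 1300 μL = 1390 μL total → factor 1390/90 = 15.444
Step 5: 180 μL + 5.1 mL = 5280 μL total → factor 5280/180 = 29.333
Overall dilution factor = 366.15 × 5 × 3 × 15.444 × 29.333 = 2.4882 × 10^6
Stock = 40.2 nM × 2.4882 × 10^6 = 1.000 × 10^8 nM = 0.100 M

0.100 M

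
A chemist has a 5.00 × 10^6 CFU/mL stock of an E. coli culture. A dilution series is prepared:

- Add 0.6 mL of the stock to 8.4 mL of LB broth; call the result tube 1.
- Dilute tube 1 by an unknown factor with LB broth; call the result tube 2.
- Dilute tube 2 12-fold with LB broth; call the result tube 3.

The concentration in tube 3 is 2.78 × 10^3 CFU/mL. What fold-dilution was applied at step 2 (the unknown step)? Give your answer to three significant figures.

Step 1: 0.6 mL + 8.4 mL = 9 mL total → factor 9/0.6 = 15
Step 2: unknown factor x
Step 3: 12-fold → factor 12
Product of known-step factors = 180
Overall factor = 5.00 × 10^6 CFU/mL / (2.78 × 10^3 CFU/mL) = 1798.6
x = 1798.6 / 180 = 9.99

9.99-fold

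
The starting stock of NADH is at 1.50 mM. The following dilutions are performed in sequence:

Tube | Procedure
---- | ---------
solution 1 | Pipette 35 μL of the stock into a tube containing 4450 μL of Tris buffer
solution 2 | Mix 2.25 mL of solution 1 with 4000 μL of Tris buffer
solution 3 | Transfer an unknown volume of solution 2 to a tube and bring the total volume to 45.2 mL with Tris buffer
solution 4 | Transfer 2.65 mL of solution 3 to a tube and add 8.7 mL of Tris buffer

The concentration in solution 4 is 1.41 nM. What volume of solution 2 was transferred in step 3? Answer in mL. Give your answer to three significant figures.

Step 1: 35 μL + 4450 μL = 4485 μL total → factor 4485/35 = 128.14
Step 2: 2.25 mL + 4000 μL = 6.25 mL total → factor 6.25/2.25 = 2.7778
Step 3: v brought to 45.2 mL → factor = 45.2 mL/v
Step 4: 2.65 mL + 8.7 mL = 11.35 mL total → factor 11.35/2.65 = 4.283
Product of known-step factors = 1524.6
Overall factor = 1.50 mM / (1.41 nM) = 1.0638 × 10^6
Step-3 factor = 1.0638 × 10^6 / 1524.6 = 697.8
v = 45.2 mL / 697.8 = 0.0648 mL

0.0648 mL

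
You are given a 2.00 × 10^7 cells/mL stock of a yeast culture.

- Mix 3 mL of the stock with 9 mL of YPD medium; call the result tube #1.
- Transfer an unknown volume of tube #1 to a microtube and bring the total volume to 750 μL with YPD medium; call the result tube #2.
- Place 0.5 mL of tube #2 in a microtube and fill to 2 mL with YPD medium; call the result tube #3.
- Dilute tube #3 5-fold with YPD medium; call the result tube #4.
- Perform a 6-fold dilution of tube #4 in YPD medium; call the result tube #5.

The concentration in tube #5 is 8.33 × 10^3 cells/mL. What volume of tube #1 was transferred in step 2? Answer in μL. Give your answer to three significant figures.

150 μL

Step 1: 3 mL + 9 mL = 12 mL total → factor 12/3 = 4
Step 2: v brought to 750 μL → factor = 750 μL/v
Step 3: 0.5 mL brought to 2 mL → factor 2/0.5 = 4
Step 4: 5-fold → factor 5
Step 5: 6-fold → factor 6
Product of known-step factors = 480
Overall factor = 2.00 × 10^7 cells/mL / (8.33 × 10^3 cells/mL) = 2401
Step-2 factor = 2401 / 480 = 5.002
v = 750 μL / 5.002 = 150 μL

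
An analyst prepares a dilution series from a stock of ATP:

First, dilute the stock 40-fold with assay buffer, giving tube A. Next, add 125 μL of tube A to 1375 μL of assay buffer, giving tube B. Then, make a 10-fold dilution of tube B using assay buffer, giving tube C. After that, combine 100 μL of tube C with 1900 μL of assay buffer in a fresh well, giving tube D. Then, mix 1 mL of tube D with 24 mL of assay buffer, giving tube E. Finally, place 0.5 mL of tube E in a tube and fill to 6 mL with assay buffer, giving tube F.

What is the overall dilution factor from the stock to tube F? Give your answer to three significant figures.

Step 1: 40-fold → factor 40
Step 2: 125 μL + 1375 μL = 1500 μL total → factor 1500/125 = 12
Step 3: 10-fold → factor 10
Step 4: 100 μL + 1900 μL = 2000 μL total → factor 2000/100 = 20
Step 5: 1 mL + 24 mL = 25 mL total → factor 25/1 = 25
Step 6: 0.5 mL brought to 6 mL → factor 6/0.5 = 12
Overall dilution factor = 40 × 12 × 10 × 20 × 25 × 12 = 2.88 × 10^7

2.88 × 10^7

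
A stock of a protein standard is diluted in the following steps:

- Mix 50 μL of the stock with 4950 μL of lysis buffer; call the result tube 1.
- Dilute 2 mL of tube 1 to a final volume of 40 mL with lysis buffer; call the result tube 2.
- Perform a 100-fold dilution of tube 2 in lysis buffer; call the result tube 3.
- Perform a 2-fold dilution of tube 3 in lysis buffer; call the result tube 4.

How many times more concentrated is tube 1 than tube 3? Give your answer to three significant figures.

Step 1: 50 μL + 4950 μL = 5000 μL total → factor 5000/50 = 100
Step 2: 2 mL brought to 40 mL → factor 40/2 = 20
Step 3: 100-fold → factor 100
Dilution factor to tube 1 = 100; to tube 3 = 2 × 10^5
[tube 1]/[tube 3] = (factor to tube 3)/(factor to tube 1) = 2 × 10^5/100 = 2.00 × 10^3

2.00 × 10^3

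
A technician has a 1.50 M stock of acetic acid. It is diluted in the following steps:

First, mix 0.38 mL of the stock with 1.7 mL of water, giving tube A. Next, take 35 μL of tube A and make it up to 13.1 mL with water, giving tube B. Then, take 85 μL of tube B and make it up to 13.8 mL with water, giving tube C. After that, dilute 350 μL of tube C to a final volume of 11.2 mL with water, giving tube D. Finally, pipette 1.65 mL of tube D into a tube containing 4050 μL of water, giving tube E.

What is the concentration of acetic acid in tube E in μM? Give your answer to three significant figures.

0.0408 μM

Step 1: 0.38 mL + 1.7 mL = 2.08 mL total → factor 2.08/0.38 = 5.4737
Step 2: 35 μL brought to 13.1 mL → factor 13100/35 = 374.29
Step 3: 85 μL brought to 13.8 mL → factor 13800/85 = 162.35
Step 4: 350 μL brought to 11.2 mL → factor 11200/350 = 32
Step 5: 1.65 mL + 4050 μL = 5.7 mL total → factor 5.7/1.65 = 3.4545
Overall dilution factor = 5.4737 × 374.29 × 162.35 × 32 × 3.4545 = 3.6769 × 10^7
Final = 1.50 M / 3.6769 × 10^7 = 4.080 × 10^-8 M = 0.0408 μM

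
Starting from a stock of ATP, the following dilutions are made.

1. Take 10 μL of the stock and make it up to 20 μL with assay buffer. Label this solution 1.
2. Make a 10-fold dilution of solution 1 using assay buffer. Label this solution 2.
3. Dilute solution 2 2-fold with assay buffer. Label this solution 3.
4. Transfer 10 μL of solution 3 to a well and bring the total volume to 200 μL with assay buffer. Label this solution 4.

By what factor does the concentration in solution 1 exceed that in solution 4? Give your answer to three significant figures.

Step 1: 10 μL brought to 20 μL → factor 20/10 = 2
Step 2: 10-fold → factor 10
Step 3: 2-fold → factor 2
Step 4: 10 μL brought to 200 μL → factor 200/10 = 20
Dilution factor to solution 1 = 2; to solution 4 = 800
[solution 1]/[solution 4] = (factor to solution 4)/(factor to solution 1) = 800/2 = 400

400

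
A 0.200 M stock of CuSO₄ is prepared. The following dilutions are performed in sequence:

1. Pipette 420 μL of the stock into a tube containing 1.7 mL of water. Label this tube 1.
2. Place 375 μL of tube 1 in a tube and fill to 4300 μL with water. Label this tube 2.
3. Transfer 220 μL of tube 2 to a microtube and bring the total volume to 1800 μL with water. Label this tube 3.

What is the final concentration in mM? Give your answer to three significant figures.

Step 1: 420 μL + 1.7 mL = 2120 μL total → factor 2120/420 = 5.0476
Step 2: 375 μL brought to 4300 μL → factor 4300/375 = 11.467
Step 3: 220 μL brought to 1800 μL → factor 1800/220 = 8.1818
Overall dilution factor = 5.0476 × 11.467 × 8.1818 = 473.56
Final = 0.200 M / 473.56 = 0.0004223 M = 0.422 mM

0.422 mM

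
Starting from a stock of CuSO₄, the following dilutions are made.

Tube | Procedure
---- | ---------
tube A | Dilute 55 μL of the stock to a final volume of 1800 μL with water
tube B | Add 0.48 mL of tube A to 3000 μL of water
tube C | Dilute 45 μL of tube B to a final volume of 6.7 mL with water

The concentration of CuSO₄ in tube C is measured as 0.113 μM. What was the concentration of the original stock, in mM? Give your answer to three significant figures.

3.99 mM

Step 1: 55 μL brought to 1800 μL → factor 1800/55 = 32.727
Step 2: 0.48 mL + 3000 μL = 3.48 mL total → factor 3.48/0.48 = 7.25
Step 3: 45 μL brought to 6.7 mL → factor 6700/45 = 148.89
Overall dilution factor = 32.727 × 7.25 × 148.89 = 35327
Stock = 0.113 μM × 35327 = 3992 μM = 3.99 mM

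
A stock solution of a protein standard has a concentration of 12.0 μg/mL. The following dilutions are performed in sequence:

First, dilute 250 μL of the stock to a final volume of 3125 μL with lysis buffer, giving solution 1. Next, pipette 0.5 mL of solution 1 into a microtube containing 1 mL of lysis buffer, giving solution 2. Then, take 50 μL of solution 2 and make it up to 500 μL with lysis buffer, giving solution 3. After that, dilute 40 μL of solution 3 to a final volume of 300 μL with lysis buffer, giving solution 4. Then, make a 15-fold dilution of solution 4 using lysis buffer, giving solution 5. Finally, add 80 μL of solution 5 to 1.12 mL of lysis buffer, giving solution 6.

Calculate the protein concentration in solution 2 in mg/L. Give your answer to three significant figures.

Step 1: 250 μL brought to 3125 μL → factor 3125/250 = 12.5
Step 2: 0.5 mL + 1 mL = 1.5 mL total → factor 1.5/0.5 = 3
Dilution factor through solution 2 = 12.5 × 3 = 37.5
[solution 2] = 12.0 μg/mL / 37.5 = 0.3200 μg/mL = 0.320 mg/L

0.320 mg/L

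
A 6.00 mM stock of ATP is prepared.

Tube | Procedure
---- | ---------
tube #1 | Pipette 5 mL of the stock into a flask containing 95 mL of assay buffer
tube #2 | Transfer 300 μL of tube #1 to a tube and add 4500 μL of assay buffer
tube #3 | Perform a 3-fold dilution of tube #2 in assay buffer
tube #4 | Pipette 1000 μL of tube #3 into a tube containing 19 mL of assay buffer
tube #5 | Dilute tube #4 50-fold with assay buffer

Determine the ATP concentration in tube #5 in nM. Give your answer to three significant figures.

6.25 nM

Step 1: 5 mL + 95 mL = 100 mL total → factor 100/5 = 20
Step 2: 300 μL + 4500 μL = 4800 μL total → factor 4800/300 = 16
Step 3: 3-fold → factor 3
Step 4: 1000 μL + 19 mL = 20000 μL total → factor 20000/1000 = 20
Step 5: 50-fold → factor 50
Overall dilution factor = 20 × 16 × 3 × 20 × 50 = 9.6 × 10^5
Final = 6.00 mM / 9.6 × 10^5 = 6.250 × 10^-6 mM = 6.25 nM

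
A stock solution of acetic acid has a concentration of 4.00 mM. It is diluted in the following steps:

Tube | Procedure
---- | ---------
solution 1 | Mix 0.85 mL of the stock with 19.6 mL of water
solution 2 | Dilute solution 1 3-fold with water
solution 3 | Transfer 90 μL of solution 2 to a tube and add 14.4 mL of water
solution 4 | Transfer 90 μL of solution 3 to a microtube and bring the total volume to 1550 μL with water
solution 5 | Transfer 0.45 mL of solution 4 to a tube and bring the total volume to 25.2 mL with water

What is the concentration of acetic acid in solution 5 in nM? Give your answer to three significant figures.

Step 1: 0.85 mL + 19.6 mL = 20.45 mL total → factor 20.45/0.85 = 24.059
Step 2: 3-fold → factor 3
Step 3: 90 μL + 14.4 mL = 14490 μL total → factor 14490/90 = 161
Step 4: 90 μL brought to 1550 μL → factor 1550/90 = 17.222
Step 5: 0.45 mL brought to 25.2 mL → factor 25.2/0.45 = 56
Overall dilution factor = 24.059 × 3 × 161 × 17.222 × 56 = 1.1207 × 10^7
Final = 4.00 mM / 1.1207 × 10^7 = 3.569 × 10^-7 mM = 0.357 nM

0.357 nM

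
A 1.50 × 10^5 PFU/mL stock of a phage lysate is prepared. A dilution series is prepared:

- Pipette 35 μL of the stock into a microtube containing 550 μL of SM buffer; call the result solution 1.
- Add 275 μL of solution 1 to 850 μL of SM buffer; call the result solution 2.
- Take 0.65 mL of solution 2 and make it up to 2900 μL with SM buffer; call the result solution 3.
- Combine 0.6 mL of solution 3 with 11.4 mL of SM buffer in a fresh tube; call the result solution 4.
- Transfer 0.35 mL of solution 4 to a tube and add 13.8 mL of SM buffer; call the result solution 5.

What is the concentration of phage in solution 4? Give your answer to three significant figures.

24.6 PFU/mL

Step 1: 35 μL + 550 μL = 585 μL total → factor 585/35 = 16.714
Step 2: 275 μL + 850 μL = 1125 μL total → factor 1125/275 = 4.0909
Step 3: 0.65 mL brought to 2900 μL → factor 2.9/0.65 = 4.4615
Step 4: 0.6 mL + 11.4 mL = 12 mL total → factor 12/0.6 = 20
Dilution factor through solution 4 = 16.714 × 4.0909 × 4.4615 × 20 = 6101.3
[solution 4] = 1.50 × 10^5 PFU/mL / 6101.3 = 24.6 PFU/mL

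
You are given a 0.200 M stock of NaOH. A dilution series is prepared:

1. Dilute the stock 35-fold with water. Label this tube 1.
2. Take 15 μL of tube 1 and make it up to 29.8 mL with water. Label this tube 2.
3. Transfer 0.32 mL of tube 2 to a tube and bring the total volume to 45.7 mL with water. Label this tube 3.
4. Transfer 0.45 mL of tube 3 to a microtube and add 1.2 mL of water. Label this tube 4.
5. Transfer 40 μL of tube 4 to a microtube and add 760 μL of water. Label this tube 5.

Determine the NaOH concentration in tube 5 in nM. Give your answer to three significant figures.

0.275 nM

Step 1: 35-fold → factor 35
Step 2: 15 μL brought to 29.8 mL → factor 29800/15 = 1986.7
Step 3: 0.32 mL brought to 45.7 mL → factor 45.7/0.32 = 142.81
Step 4: 0.45 mL + 1.2 mL = 1.65 mL total → factor 1.65/0.45 = 3.6667
Step 5: 40 μL + 760 μL = 800 μL total → factor 800/40 = 20
Overall dilution factor = 35 × 1986.7 × 142.81 × 3.6667 × 20 = 7.2822 × 10^8
Final = 0.200 M / 7.2822 × 10^8 = 2.746 × 10^-10 M = 0.275 nM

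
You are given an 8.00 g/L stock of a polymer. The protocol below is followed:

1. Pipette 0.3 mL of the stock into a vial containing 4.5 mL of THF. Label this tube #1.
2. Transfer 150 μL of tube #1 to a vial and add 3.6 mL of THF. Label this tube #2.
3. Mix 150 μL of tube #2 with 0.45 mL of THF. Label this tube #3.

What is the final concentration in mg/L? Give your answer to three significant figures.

Step 1: 0.3 mL + 4.5 mL = 4.8 mL total → factor 4.8/0.3 = 16
Step 2: 150 μL + 3.6 mL = 3750 μL total → factor 3750/150 = 25
Step 3: 150 μL + 0.45 mL = 600 μL total → factor 600/150 = 4
Overall dilution factor = 16 × 25 × 4 = 1600
Final = 8.00 g/L / 1600 = 0.005000 g/L = 5.00 mg/L

5.00 mg/L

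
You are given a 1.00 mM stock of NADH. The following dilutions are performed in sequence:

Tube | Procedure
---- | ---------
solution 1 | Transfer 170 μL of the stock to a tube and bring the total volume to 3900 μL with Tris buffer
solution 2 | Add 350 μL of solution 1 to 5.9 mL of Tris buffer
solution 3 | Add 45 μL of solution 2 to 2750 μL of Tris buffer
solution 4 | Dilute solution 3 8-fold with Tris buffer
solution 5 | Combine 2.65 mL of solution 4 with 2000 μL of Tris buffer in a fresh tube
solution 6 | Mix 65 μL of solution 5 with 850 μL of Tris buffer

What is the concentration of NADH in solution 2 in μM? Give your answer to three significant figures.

2.44 μM

Step 1: 170 μL brought to 3900 μL → factor 3900/170 = 22.941
Step 2: 350 μL + 5.9 mL = 6250 μL total → factor 6250/350 = 17.857
Dilution factor through solution 2 = 22.941 × 17.857 = 409.66
[solution 2] = 1.00 mM / 409.66 = 0.002441 mM = 2.44 μM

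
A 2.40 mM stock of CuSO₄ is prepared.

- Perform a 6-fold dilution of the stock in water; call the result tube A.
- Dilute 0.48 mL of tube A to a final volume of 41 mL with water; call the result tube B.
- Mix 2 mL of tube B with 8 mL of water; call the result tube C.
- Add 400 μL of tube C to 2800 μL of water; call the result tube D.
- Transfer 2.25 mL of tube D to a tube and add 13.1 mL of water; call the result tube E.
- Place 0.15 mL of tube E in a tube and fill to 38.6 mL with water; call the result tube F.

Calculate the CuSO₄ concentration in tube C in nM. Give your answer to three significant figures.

937 nM

Step 1: 6-fold → factor 6
Step 2: 0.48 mL brought to 41 mL → factor 41/0.48 = 85.417
Step 3: 2 mL + 8 mL = 10 mL total → factor 10/2 = 5
Dilution factor through tube C = 6 × 85.417 × 5 = 2562.5
[tube C] = 2.40 mM / 2562.5 = 0.0009366 mM = 937 nM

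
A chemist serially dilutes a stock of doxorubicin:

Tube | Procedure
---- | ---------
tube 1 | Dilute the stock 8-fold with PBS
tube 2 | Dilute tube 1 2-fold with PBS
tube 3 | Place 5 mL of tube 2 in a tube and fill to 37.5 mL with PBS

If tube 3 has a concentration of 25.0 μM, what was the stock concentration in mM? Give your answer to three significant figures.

Step 1: 8-fold → factor 8
Step 2: 2-fold → factor 2
Step 3: 5 mL brought to 37.5 mL → factor 37.5/5 = 7.5
Overall dilution factor = 8 × 2 × 7.5 = 120
Stock = 25.0 μM × 120 = 3000 μM = 3.00 mM

3.00 mM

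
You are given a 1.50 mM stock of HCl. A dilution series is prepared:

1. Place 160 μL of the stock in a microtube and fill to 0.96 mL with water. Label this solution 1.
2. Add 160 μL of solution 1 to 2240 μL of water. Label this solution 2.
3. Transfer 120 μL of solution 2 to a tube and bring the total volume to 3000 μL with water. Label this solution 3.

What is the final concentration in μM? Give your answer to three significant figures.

0.667 μM

Step 1: 160 μL brought to 0.96 mL → factor 960/160 = 6
Step 2: 160 μL + 2240 μL = 2400 μL total → factor 2400/160 = 15
Step 3: 120 μL brought to 3000 μL → factor 3000/120 = 25
Overall dilution factor = 6 × 15 × 25 = 2250
Final = 1.50 mM / 2250 = 0.0006667 mM = 0.667 μM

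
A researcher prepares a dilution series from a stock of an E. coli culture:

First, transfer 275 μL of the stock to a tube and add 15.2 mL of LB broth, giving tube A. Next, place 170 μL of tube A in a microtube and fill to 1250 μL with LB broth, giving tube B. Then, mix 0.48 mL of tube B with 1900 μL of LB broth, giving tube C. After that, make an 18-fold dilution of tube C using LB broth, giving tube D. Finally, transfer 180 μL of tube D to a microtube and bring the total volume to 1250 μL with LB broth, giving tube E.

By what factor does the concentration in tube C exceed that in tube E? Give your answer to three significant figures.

Step 1: 275 μL + 15.2 mL = 15475 μL total → factor 15475/275 = 56.273
Step 2: 170 μL brought to 1250 μL → factor 1250/170 = 7.3529
Step 3: 0.48 mL + 1900 μL = 2.38 mL total → factor 2.38/0.48 = 4.9583
Step 4: 18-fold → factor 18
Step 5: 180 μL brought to 1250 μL → factor 1250/180 = 6.9444
Dilution factor to tube C = 2051.6; to tube E = 2.5645 × 10^5
[tube C]/[tube E] = (factor to tube E)/(factor to tube C) = 2.5645 × 10^5/2051.6 = 125

125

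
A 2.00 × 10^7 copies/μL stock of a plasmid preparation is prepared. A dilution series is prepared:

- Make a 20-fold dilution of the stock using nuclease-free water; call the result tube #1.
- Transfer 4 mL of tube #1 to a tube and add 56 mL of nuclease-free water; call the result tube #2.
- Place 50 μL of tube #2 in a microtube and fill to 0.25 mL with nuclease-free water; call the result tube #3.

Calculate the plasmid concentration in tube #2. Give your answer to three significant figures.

Step 1: 20-fold → factor 20
Step 2: 4 mL + 56 mL = 60 mL total → factor 60/4 = 15
Dilution factor through tube #2 = 20 × 15 = 300
[tube #2] = 2.00 × 10^7 copies/μL / 300 = 6.67 × 10^4 copies/μL

6.67 × 10^4 copies/μL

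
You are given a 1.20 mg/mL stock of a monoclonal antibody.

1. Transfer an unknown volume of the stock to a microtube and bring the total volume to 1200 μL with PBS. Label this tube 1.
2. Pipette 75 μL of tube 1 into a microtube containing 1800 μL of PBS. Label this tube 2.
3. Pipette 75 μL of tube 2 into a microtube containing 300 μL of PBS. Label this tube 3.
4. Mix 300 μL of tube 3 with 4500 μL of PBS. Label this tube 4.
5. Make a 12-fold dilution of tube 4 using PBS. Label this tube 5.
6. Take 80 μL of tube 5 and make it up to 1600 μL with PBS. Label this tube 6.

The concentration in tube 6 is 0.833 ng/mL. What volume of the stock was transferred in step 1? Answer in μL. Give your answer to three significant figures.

Step 1: v brought to 1200 μL → factor = 1200 μL/v
Step 2: 75 μL + 1800 μL = 1875 μL total → factor 1875/75 = 25
Step 3: 75 μL + 300 μL = 375 μL total → factor 375/75 = 5
Step 4: 300 μL + 4500 μL = 4800 μL total → factor 4800/300 = 16
Step 5: 12-fold → factor 12
Step 6: 80 μL brought to 1600 μL → factor 1600/80 = 20
Product of known-step factors = 4.8 × 10^5
Overall factor = 1.20 mg/mL / (0.833 ng/mL) = 1.4406 × 10^6
Step-1 factor = 1.4406 × 10^6 / 4.8 × 10^5 = 3.0012
v = 1200 μL / 3.0012 = 400 μL

400 μL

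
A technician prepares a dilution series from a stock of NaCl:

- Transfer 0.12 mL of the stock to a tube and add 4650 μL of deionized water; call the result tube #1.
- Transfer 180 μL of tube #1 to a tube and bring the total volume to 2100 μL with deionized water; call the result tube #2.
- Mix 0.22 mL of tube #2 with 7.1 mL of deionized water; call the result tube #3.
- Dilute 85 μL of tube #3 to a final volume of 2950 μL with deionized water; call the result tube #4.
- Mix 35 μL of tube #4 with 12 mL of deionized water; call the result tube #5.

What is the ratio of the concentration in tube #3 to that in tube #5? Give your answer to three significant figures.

Step 1: 0.12 mL + 4650 μL = 4.77 mL total → factor 4.77/0.12 = 39.75
Step 2: 180 μL brought to 2100 μL → factor 2100/180 = 11.667
Step 3: 0.22 mL + 7.1 mL = 7.32 mL total → factor 7.32/0.22 = 33.273
Step 4: 85 μL brought to 2950 μL → factor 2950/85 = 34.706
Step 5: 35 μL + 12 mL = 12035 μL total → factor 12035/35 = 343.86
Dilution factor to tube #3 = 15430; to tube #5 = 1.8414 × 10^8
[tube #3]/[tube #5] = (factor to tube #5)/(factor to tube #3) = 1.8414 × 10^8/15430 = 1.19 × 10^4

1.19 × 10^4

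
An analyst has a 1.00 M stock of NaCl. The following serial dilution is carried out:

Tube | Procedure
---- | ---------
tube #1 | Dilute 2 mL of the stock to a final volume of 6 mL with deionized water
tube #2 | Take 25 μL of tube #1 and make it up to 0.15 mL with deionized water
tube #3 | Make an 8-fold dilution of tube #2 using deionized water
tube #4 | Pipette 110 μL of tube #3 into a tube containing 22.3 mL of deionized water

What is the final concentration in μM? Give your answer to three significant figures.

Step 1: 2 mL brought to 6 mL → factor 6/2 = 3
Step 2: 25 μL brought to 0.15 mL → factor 150/25 = 6
Step 3: 8-fold → factor 8
Step 4: 110 μL + 22.3 mL = 22410 μL total → factor 22410/110 = 203.73
Overall dilution factor = 3 × 6 × 8 × 203.73 = 29337
Final = 1.00 M / 29337 = 3.409 × 10^-5 M = 34.1 μM

34.1 μM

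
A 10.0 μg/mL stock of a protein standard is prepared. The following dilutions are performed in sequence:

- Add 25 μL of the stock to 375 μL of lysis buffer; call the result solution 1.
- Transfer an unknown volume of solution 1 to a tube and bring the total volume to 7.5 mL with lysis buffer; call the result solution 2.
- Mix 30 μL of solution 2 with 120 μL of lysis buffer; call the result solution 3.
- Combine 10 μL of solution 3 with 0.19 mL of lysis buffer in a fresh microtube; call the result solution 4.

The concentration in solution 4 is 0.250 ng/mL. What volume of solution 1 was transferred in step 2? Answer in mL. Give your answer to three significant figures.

Step 1: 25 μL + 375 μL = 400 μL total → factor 400/25 = 16
Step 2: v brought to 7.5 mL → factor = 7.5 mL/v
Step 3: 30 μL + 120 μL = 150 μL total → factor 150/30 = 5
Step 4: 10 μL + 0.19 mL = 200 μL total → factor 200/10 = 20
Product of known-step factors = 1600
Overall factor = 10.0 μg/mL / (0.250 ng/mL) = 40000
Step-2 factor = 40000 / 1600 = 25
v = 7.5 mL / 25 = 0.300 mL

0.300 mL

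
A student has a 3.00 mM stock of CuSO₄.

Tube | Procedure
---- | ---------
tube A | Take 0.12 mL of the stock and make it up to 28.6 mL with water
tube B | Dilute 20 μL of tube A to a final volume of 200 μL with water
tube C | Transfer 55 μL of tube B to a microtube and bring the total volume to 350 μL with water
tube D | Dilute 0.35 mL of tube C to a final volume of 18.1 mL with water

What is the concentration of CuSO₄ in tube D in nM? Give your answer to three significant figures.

3.82 nM

Step 1: 0.12 mL brought to 28.6 mL → factor 28.6/0.12 = 238.33
Step 2: 20 μL brought to 200 μL → factor 200/20 = 10
Step 3: 55 μL brought to 350 μL → factor 350/55 = 6.3636
Step 4: 0.35 mL brought to 18.1 mL → factor 18.1/0.35 = 51.714
Overall dilution factor = 238.33 × 10 × 6.3636 × 51.714 = 7.8433 × 10^5
Final = 3.00 mM / 7.8433 × 10^5 = 3.825 × 10^-6 mM = 3.82 nM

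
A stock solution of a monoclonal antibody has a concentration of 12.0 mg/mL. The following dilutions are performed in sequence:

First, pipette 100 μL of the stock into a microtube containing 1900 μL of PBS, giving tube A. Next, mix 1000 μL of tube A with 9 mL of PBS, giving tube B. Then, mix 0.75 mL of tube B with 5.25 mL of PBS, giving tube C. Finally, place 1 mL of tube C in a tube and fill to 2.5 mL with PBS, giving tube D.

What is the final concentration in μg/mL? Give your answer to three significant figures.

Step 1: 100 μL + 1900 μL = 2000 μL total → factor 2000/100 = 20
Step 2: 1000 μL + 9 mL = 10000 μL total → factor 10000/1000 = 10
Step 3: 0.75 mL + 5.25 mL = 6 mL total → factor 6/0.75 = 8
Step 4: 1 mL brought to 2.5 mL → factor 2.5/1 = 2.5
Overall dilution factor = 20 × 10 × 8 × 2.5 = 4000
Final = 12.0 mg/mL / 4000 = 0.003000 mg/mL = 3.00 μg/mL

3.00 μg/mL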